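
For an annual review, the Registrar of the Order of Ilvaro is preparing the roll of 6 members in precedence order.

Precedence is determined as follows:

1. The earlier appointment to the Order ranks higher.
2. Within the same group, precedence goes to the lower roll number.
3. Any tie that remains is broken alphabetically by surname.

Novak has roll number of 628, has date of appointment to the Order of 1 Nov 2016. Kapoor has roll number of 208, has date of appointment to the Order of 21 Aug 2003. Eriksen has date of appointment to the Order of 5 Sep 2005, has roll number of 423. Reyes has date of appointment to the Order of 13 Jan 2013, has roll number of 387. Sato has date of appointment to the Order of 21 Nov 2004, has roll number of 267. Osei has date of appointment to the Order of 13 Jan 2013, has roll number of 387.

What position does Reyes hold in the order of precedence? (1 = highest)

5

By date of appointment to the Order (earlier first): Kapoor (21 Aug 2003); then Sato (21 Nov 2004); then Eriksen (5 Sep 2005); then Osei and Reyes (both 13 Jan 2013); then Novak (1 Nov 2016).
Osei and Reyes both have roll number 387, so the next rule applies.
Among Osei and Reyes, alphabetically by surname: Osei before Reyes.
Order: Kapoor, Sato, Eriksen, Osei, Reyes, Novak. So position 5.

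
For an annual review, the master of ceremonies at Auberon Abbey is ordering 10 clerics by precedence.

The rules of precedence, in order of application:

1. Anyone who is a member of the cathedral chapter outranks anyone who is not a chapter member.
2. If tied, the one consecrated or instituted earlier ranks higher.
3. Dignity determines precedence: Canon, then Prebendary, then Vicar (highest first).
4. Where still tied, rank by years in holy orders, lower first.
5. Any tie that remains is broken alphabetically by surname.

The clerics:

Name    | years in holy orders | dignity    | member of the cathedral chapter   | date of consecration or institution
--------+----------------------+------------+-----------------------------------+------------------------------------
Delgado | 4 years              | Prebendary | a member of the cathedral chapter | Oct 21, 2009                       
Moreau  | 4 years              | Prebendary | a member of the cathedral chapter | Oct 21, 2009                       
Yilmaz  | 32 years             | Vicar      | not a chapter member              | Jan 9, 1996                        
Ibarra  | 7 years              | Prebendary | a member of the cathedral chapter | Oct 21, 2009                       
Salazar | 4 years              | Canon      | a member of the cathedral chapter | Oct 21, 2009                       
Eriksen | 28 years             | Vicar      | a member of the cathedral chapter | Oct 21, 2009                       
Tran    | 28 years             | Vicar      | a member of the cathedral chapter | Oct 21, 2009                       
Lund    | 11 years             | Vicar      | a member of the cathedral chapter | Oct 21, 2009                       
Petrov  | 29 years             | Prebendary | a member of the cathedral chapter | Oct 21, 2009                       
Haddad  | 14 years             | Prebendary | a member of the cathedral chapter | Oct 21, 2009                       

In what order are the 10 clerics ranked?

Salazar, Delgado, Moreau, Ibarra, Haddad, Petrov, Lund, Eriksen, Tran, Yilmaz

By the first rule: Salazar, Delgado, Moreau, Ibarra, Haddad, Petrov, Lund, Eriksen and Tran (each a member of the cathedral chapter); then Yilmaz (not a chapter member).
Salazar, Delgado, Moreau, Ibarra, Haddad, Petrov, Lund, Eriksen and Tran all have date of consecration or institution Oct 21, 2009, so the next rule applies.
Among Salazar, Delgado, Moreau, Ibarra, Haddad, Petrov, Lund, Eriksen and Tran, by dignity: Salazar (Canon) before Delgado, Moreau, Ibarra, Haddad and Petrov (Prebendary) before Lund, Eriksen and Tran (Vicar).
Among Delgado, Moreau, Ibarra, Haddad and Petrov, by years in holy orders (lower first): Delgado and Moreau (4 years) before Ibarra (7 years) before Haddad (14 years) before Petrov (29 years).
Among Delgado and Moreau, alphabetically by surname: Delgado before Moreau.
Among Lund, Eriksen and Tran, by years in holy orders (lower first): Lund (11 years) before Eriksen and Tran (28 years).
Among Eriksen and Tran, alphabetically by surname: Eriksen before Tran.
Full order: Salazar, Delgado, Moreau, Ibarra, Haddad, Petrov, Lund, Eriksen, Tran, Yilmaz.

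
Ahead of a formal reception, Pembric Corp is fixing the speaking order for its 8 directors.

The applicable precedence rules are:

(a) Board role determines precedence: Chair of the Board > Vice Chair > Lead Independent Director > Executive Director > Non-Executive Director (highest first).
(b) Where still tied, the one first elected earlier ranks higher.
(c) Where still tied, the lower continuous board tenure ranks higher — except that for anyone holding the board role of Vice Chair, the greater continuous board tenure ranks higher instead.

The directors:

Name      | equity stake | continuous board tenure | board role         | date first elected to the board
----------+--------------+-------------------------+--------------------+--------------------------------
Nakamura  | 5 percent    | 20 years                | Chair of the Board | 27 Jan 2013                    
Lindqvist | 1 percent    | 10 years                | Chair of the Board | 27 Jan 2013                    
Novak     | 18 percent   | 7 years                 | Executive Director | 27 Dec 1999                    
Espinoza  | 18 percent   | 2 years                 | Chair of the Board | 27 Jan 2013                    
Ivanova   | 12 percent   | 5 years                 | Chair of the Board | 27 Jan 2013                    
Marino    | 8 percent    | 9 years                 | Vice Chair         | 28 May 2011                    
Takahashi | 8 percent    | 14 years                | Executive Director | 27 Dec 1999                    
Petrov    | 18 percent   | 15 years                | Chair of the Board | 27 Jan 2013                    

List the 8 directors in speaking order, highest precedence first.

By board role: Espinoza, Ivanova, Lindqvist, Petrov and Nakamura (Chair of the Board); then Marino (Vice Chair); then Novak and Takahashi (Executive Director).
Espinoza, Ivanova, Lindqvist, Petrov and Nakamura all have date first elected to the board 27 Jan 2013, so the next rule applies.
Among Espinoza, Ivanova, Lindqvist, Petrov and Nakamura, by continuous board tenure (lower first): Espinoza (2 years) before Ivanova (5 years) before Lindqvist (10 years) before Petrov (15 years) before Nakamura (20 years).
Novak and Takahashi both have date first elected to the board 27 Dec 1999, so the next rule applies.
Among Novak and Takahashi, by continuous board tenure (lower first): Novak (7 years) before Takahashi (14 years).
Full order: Espinoza, Ivanova, Lindqvist, Petrov, Nakamura, Marino, Novak, Takahashi.

Espinoza, Ivanova, Lindqvist, Petrov, Nakamura, Marino, Novak, Takahashi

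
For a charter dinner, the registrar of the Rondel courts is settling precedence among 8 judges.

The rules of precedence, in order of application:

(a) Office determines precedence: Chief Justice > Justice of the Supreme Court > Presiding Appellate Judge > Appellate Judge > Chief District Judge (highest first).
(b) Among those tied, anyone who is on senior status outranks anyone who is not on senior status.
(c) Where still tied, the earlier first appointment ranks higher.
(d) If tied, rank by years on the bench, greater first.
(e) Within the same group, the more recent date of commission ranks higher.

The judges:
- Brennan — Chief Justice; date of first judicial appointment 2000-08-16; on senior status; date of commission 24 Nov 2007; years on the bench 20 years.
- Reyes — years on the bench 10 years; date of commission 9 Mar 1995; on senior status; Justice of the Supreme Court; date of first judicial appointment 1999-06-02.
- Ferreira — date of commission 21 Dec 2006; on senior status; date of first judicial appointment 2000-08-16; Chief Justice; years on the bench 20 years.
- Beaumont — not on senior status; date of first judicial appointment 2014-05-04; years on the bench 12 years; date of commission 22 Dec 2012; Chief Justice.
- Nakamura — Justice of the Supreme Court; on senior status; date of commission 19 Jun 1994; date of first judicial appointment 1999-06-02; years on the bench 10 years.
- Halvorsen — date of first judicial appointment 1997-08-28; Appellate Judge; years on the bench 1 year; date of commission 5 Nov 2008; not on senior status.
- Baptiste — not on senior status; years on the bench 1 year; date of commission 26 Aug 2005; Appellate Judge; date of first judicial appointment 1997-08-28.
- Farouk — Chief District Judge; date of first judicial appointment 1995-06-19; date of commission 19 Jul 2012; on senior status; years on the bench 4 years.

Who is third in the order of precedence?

Beaumont

By office: Brennan, Ferreira and Beaumont (Chief Justice); then Reyes and Nakamura (Justice of the Supreme Court); then Halvorsen and Baptiste (Appellate Judge); then Farouk (Chief District Judge).
Among Brennan, Ferreira and Beaumont, on senior status before not on senior status: Brennan and Ferreira (on senior status) before Beaumont (not on senior status).
Brennan and Ferreira both have date of first judicial appointment 2000-08-16, so the next rule applies.
Brennan and Ferreira both have years on the bench 20 years, so the next rule applies.
Among Brennan and Ferreira, by date of commission (later first): Brennan (24 Nov 2007) before Ferreira (21 Dec 2006).
Reyes and Nakamura are each on senior status, so the next rule applies.
Reyes and Nakamura both have date of first judicial appointment 1999-06-02, so the next rule applies.
Reyes and Nakamura both have years on the bench 10 years, so the next rule applies.
Among Reyes and Nakamura, by date of commission (later first): Reyes (9 Mar 1995) before Nakamura (19 Jun 1994).
Halvorsen and Baptiste are each not on senior status, so the next rule applies.
Halvorsen and Baptiste both have date of first judicial appointment 1997-08-28, so the next rule applies.
Halvorsen and Baptiste both have years on the bench 1 year, so the next rule applies.
Among Halvorsen and Baptiste, by date of commission (later first): Halvorsen (5 Nov 2008) before Baptiste (26 Aug 2005).
Order: Brennan, Ferreira, Beaumont, Reyes, Nakamura, Halvorsen, Baptiste, Farouk.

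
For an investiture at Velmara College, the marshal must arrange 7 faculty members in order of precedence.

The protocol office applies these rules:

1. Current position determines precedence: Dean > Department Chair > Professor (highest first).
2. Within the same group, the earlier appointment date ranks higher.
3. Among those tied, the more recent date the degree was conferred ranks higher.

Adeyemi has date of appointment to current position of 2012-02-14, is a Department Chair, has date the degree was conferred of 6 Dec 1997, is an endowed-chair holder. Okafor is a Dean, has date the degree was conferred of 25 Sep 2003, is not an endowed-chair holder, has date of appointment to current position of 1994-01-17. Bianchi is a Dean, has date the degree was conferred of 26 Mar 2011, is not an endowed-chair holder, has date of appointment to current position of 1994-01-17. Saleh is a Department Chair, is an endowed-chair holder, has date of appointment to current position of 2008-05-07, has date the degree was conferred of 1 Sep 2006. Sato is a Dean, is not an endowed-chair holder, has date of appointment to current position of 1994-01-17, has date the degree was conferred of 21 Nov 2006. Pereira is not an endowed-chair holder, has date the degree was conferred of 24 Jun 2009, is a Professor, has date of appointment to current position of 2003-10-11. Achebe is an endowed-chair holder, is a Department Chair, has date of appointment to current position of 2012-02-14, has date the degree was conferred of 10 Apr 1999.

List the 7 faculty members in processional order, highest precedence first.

By current position: Bianchi, Sato and Okafor (Dean); then Saleh, Achebe and Adeyemi (Department Chair); then Pereira (Professor).
Bianchi, Sato and Okafor all have date of appointment to current position 1994-01-17, so the next rule applies.
Among Bianchi, Sato and Okafor, by date the degree was conferred (later first): Bianchi (26 Mar 2011) before Sato (21 Nov 2006) before Okafor (25 Sep 2003).
Among Saleh, Achebe and Adeyemi, by date of appointment to current position (earlier first): Saleh (2008-05-07) before Achebe and Adeyemi (2012-02-14).
Among Achebe and Adeyemi, by date the degree was conferred (later first): Achebe (10 Apr 1999) before Adeyemi (6 Dec 1997).
Full order: Bianchi, Sato, Okafor, Saleh, Achebe, Adeyemi, Pereira.

Bianchi, Sato, Okafor, Saleh, Achebe, Adeyemi, Pereira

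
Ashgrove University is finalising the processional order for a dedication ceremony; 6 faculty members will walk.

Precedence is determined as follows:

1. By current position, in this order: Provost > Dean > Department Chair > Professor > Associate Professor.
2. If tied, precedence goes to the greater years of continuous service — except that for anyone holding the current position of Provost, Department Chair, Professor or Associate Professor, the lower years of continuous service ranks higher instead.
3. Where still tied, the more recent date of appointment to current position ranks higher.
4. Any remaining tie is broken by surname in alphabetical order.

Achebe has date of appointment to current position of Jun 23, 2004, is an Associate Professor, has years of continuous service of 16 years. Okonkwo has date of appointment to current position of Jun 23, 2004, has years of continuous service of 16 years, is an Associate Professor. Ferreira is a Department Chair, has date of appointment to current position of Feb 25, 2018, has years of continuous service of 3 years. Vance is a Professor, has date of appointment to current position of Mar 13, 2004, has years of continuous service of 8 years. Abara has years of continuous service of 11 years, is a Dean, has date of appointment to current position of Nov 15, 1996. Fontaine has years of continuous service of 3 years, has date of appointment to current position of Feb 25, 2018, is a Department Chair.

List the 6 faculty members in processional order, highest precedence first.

By current position: Abara (Dean); then Ferreira and Fontaine (Department Chair); then Vance (Professor); then Achebe and Okonkwo (Associate Professor).
Ferreira and Fontaine both have years of continuous service 3 years, so the next rule applies.
Ferreira and Fontaine both have date of appointment to current position Feb 25, 2018, so the next rule applies.
Among Ferreira and Fontaine, alphabetically by surname: Ferreira before Fontaine.
Achebe and Okonkwo both have years of continuous service 16 years, so the next rule applies.
Achebe and Okonkwo both have date of appointment to current position Jun 23, 2004, so the next rule applies.
Among Achebe and Okonkwo, alphabetically by surname: Achebe before Okonkwo.
Full order: Abara, Ferreira, Fontaine, Vance, Achebe, Okonkwo.

Abara, Ferreira, Fontaine, Vance, Achebe, Okonkwo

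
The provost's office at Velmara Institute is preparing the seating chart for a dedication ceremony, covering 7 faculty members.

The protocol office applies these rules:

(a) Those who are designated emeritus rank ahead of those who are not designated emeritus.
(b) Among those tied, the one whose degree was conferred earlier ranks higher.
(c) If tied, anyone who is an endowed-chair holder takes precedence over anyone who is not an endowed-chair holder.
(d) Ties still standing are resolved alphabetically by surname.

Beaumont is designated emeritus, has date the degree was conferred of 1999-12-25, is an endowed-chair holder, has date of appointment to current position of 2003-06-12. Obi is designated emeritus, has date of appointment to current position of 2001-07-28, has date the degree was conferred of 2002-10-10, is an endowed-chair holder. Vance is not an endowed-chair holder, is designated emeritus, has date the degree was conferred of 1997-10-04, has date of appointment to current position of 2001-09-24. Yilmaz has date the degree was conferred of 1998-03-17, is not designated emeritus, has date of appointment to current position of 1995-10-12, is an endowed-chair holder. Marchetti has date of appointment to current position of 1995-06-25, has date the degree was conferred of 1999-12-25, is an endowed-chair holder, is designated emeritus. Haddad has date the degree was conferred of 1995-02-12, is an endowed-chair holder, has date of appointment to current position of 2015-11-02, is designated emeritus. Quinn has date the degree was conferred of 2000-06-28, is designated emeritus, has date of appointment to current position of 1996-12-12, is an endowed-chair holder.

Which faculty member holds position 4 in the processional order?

Marchetti

By the first rule: Haddad, Vance, Beaumont, Marchetti, Quinn and Obi (each designated emeritus); then Yilmaz (not designated emeritus).
Among Haddad, Vance, Beaumont, Marchetti, Quinn and Obi, by date the degree was conferred (earlier first): Haddad (1995-02-12) before Vance (1997-10-04) before Beaumont and Marchetti (1999-12-25) before Quinn (2000-06-28) before Obi (2002-10-10).
Beaumont and Marchetti are each an endowed-chair holder, so the next rule applies.
Among Beaumont and Marchetti, alphabetically by surname: Beaumont before Marchetti.
Order: Haddad, Vance, Beaumont, Marchetti, Quinn, Obi, Yilmaz.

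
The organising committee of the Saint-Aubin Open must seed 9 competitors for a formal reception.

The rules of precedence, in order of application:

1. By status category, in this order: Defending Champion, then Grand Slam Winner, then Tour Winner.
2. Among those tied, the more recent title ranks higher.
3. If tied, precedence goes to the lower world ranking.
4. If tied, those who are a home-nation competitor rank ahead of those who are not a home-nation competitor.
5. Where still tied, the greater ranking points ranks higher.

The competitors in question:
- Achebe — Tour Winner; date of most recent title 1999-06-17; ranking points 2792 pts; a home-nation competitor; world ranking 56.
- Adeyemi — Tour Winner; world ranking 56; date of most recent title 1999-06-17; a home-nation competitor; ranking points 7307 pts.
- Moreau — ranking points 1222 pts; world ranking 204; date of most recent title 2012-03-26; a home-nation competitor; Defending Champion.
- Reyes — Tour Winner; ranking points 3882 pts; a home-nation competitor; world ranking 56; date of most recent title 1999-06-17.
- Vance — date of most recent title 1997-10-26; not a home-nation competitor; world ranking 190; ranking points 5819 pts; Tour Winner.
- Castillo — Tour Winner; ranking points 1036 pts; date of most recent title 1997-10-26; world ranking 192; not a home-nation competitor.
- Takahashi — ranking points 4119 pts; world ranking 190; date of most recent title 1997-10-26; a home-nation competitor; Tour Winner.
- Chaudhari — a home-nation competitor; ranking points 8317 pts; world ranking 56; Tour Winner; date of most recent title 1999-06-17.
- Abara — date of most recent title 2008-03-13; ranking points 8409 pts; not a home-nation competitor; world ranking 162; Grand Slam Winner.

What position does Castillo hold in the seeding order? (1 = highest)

By status category: Moreau (Defending Champion); then Abara (Grand Slam Winner); then Chaudhari, Adeyemi, Reyes, Achebe, Takahashi, Vance and Castillo (Tour Winner).
Among Chaudhari, Adeyemi, Reyes, Achebe, Takahashi, Vance and Castillo, by date of most recent title (later first): Chaudhari, Adeyemi, Reyes and Achebe (1999-06-17) before Takahashi, Vance and Castillo (1997-10-26).
Chaudhari, Adeyemi, Reyes and Achebe all have world ranking 56, so the next rule applies.
Chaudhari, Adeyemi, Reyes and Achebe are each a home-nation competitor, so the next rule applies.
Among Chaudhari, Adeyemi, Reyes and Achebe, by ranking points (higher first): Chaudhari (8317 pts) before Adeyemi (7307 pts) before Reyes (3882 pts) before Achebe (2792 pts).
Among Takahashi, Vance and Castillo, by world ranking (lower first): Takahashi and Vance (190) before Castillo (192).
Among Takahashi and Vance, a home-nation competitor before not a home-nation competitor: Takahashi (a home-nation competitor) before Vance (not a home-nation competitor).
Order: Moreau, Abara, Chaudhari, Adeyemi, Reyes, Achebe, Takahashi, Vance, Castillo. So position 9.

9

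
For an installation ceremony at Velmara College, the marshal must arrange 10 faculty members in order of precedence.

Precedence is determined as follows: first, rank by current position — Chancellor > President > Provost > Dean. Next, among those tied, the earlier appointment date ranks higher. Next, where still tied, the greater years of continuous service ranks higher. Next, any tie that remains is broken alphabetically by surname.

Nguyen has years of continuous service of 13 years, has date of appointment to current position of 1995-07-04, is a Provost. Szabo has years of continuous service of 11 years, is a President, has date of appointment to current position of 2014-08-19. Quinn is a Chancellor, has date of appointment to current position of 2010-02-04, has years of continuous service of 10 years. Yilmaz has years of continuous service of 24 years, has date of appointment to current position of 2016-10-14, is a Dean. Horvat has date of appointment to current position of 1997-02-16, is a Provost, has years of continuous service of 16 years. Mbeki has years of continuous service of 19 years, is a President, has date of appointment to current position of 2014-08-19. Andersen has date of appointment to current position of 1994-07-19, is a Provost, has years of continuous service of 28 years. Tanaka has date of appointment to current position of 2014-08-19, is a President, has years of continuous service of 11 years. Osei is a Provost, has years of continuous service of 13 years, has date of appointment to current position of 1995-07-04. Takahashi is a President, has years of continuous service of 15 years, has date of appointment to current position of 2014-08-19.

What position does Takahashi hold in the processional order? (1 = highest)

3

By current position: Quinn (Chancellor); then Mbeki, Takahashi, Szabo and Tanaka (President); then Andersen, Nguyen, Osei and Horvat (Provost); then Yilmaz (Dean).
Mbeki, Takahashi, Szabo and Tanaka all have date of appointment to current position 2014-08-19, so the next rule applies.
Among Mbeki, Takahashi, Szabo and Tanaka, by years of continuous service (higher first): Mbeki (19 years) before Takahashi (15 years) before Szabo and Tanaka (11 years).
Among Szabo and Tanaka, alphabetically by surname: Szabo before Tanaka.
Among Andersen, Nguyen, Osei and Horvat, by date of appointment to current position (earlier first): Andersen (1994-07-19) before Nguyen and Osei (1995-07-04) before Horvat (1997-02-16).
Nguyen and Osei both have years of continuous service 13 years, so the next rule applies.
Among Nguyen and Osei, alphabetically by surname: Nguyen before Osei.
Order: Quinn, Mbeki, Takahashi, Szabo, Tanaka, Andersen, Nguyen, Osei, Horvat, Yilmaz. So position 3.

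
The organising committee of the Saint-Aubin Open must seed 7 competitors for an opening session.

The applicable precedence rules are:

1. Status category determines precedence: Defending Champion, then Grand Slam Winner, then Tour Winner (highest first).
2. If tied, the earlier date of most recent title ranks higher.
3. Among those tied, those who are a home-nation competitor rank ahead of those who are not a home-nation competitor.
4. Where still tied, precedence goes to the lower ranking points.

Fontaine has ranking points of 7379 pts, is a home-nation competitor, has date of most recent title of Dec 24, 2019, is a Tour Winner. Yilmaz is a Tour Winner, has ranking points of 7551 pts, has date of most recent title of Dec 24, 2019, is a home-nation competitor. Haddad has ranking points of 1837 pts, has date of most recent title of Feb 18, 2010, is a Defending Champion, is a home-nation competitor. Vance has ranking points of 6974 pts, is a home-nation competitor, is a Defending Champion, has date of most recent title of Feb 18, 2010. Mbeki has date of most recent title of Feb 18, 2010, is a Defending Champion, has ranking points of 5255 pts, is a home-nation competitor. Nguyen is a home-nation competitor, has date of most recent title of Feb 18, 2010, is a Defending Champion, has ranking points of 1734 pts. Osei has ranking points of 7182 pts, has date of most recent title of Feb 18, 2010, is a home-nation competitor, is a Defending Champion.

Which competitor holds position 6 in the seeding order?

Fontaine

By status category: Nguyen, Haddad, Mbeki, Vance and Osei (Defending Champion); then Fontaine and Yilmaz (Tour Winner).
Nguyen, Haddad, Mbeki, Vance and Osei all have date of most recent title Feb 18, 2010, so the next rule applies.
Nguyen, Haddad, Mbeki, Vance and Osei are each a home-nation competitor, so the next rule applies.
Among Nguyen, Haddad, Mbeki, Vance and Osei, by ranking points (lower first): Nguyen (1734 pts) before Haddad (1837 pts) before Mbeki (5255 pts) before Vance (6974 pts) before Osei (7182 pts).
Fontaine and Yilmaz both have date of most recent title Dec 24, 2019, so the next rule applies.
Fontaine and Yilmaz are each a home-nation competitor, so the next rule applies.
Among Fontaine and Yilmaz, by ranking points (lower first): Fontaine (7379 pts) before Yilmaz (7551 pts).
Order: Nguyen, Haddad, Mbeki, Vance, Osei, Fontaine, Yilmaz.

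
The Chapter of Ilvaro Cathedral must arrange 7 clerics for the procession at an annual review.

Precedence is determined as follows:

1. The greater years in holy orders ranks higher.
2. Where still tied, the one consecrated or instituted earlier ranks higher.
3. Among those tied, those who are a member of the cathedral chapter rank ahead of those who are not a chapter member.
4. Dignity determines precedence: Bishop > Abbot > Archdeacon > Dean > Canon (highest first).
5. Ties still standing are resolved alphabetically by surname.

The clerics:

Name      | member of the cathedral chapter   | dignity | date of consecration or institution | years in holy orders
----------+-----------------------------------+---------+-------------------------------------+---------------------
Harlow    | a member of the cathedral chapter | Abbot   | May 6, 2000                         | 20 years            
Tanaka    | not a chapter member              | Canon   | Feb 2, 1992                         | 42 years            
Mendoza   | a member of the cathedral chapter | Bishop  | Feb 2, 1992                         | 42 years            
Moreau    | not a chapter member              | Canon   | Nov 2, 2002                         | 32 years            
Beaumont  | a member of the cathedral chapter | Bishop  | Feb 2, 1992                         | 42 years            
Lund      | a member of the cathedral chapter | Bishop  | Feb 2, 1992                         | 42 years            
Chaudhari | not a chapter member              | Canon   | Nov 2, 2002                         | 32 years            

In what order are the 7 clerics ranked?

Beaumont, Lund, Mendoza, Tanaka, Chaudhari, Moreau, Harlow

By years in holy orders (higher first): Beaumont, Lund, Mendoza and Tanaka (each 42 years); then Chaudhari and Moreau (both 32 years); then Harlow (20 years).
Beaumont, Lund, Mendoza and Tanaka all have date of consecration or institution Feb 2, 1992, so the next rule applies.
Among Beaumont, Lund, Mendoza and Tanaka, a member of the cathedral chapter before not a chapter member: Beaumont, Lund and Mendoza (a member of the cathedral chapter) before Tanaka (not a chapter member).
Beaumont, Lund and Mendoza are each Bishop, so the next rule applies.
Among Beaumont, Lund and Mendoza, alphabetically by surname: Beaumont before Lund before Mendoza.
Chaudhari and Moreau both have date of consecration or institution Nov 2, 2002, so the next rule applies.
Chaudhari and Moreau are each not a chapter member, so the next rule applies.
Chaudhari and Moreau are each Canon, so the next rule applies.
Among Chaudhari and Moreau, alphabetically by surname: Chaudhari before Moreau.
Full order: Beaumont, Lund, Mendoza, Tanaka, Chaudhari, Moreau, Harlow.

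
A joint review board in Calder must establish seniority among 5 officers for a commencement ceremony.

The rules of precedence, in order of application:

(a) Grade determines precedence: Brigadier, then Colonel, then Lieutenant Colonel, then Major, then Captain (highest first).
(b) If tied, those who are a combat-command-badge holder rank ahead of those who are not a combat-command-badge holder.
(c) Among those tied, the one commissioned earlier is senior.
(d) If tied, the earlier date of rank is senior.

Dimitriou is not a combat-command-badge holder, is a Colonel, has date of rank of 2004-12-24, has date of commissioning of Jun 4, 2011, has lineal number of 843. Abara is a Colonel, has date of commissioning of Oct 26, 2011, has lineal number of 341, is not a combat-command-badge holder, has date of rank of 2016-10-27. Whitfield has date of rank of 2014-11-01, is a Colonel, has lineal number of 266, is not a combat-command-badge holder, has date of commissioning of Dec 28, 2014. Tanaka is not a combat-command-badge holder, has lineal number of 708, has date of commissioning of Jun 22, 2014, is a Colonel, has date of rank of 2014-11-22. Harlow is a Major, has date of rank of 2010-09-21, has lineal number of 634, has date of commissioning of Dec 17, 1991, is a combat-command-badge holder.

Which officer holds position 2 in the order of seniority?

By grade: Dimitriou, Abara, Tanaka and Whitfield (Colonel); then Harlow (Major).
Dimitriou, Abara, Tanaka and Whitfield are each not a combat-command-badge holder, so the next rule applies.
Among Dimitriou, Abara, Tanaka and Whitfield, by date of commissioning (earlier first): Dimitriou (Jun 4, 2011) before Abara (Oct 26, 2011) before Tanaka (Jun 22, 2014) before Whitfield (Dec 28, 2014).
Order: Dimitriou, Abara, Tanaka, Whitfield, Harlow.

Abara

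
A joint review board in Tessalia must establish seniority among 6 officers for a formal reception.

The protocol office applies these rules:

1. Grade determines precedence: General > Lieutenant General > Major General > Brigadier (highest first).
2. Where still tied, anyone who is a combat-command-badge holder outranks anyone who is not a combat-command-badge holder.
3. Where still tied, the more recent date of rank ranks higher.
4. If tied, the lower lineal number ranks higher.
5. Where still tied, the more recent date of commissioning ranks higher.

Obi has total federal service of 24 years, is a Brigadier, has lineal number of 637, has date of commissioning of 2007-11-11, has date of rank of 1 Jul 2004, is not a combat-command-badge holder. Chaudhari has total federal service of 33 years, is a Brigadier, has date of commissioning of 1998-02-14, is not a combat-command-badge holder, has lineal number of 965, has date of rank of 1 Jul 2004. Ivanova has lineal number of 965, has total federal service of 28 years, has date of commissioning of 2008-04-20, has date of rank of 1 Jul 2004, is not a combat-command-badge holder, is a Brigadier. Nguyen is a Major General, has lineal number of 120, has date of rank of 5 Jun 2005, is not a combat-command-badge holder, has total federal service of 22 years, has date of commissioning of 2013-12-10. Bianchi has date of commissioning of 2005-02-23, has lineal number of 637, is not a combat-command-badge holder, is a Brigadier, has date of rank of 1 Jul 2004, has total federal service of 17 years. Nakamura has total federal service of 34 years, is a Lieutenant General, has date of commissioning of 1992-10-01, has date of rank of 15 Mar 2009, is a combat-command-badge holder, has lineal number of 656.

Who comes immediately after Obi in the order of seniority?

By grade: Nakamura (Lieutenant General); then Nguyen (Major General); then Obi, Bianchi, Ivanova and Chaudhari (Brigadier).
Obi, Bianchi, Ivanova and Chaudhari are each not a combat-command-badge holder, so the next rule applies.
Obi, Bianchi, Ivanova and Chaudhari all have date of rank 1 Jul 2004, so the next rule applies.
Among Obi, Bianchi, Ivanova and Chaudhari, by lineal number (lower first): Obi and Bianchi (637) before Ivanova and Chaudhari (965).
Among Obi and Bianchi, by date of commissioning (later first): Obi (2007-11-11) before Bianchi (2005-02-23).
Among Ivanova and Chaudhari, by date of commissioning (later first): Ivanova (2008-04-20) before Chaudhari (1998-02-14).
Order: Nakamura, Nguyen, Obi, Bianchi, Ivanova, Chaudhari.

Bianchi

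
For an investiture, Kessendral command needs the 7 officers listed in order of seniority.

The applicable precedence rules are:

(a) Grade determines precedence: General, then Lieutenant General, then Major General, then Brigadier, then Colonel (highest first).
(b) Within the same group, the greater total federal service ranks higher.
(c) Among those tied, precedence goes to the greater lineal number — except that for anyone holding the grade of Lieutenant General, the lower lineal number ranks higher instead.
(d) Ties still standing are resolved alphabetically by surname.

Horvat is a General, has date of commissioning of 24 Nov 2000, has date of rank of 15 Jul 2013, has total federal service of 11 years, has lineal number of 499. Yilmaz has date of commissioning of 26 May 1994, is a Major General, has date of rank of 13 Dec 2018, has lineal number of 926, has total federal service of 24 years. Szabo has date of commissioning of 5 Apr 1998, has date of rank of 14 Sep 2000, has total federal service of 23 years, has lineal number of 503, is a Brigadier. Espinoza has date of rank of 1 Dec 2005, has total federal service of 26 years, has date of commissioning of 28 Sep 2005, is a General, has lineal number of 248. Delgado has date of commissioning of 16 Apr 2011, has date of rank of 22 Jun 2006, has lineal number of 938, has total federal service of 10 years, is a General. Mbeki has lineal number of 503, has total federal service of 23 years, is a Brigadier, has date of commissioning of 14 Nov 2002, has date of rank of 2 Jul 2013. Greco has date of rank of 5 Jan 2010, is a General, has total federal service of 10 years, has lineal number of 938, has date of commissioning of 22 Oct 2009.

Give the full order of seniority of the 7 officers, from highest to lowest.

Espinoza, Horvat, Delgado, Greco, Yilmaz, Mbeki, Szabo

By grade: Espinoza, Horvat, Delgado and Greco (General); then Yilmaz (Major General); then Mbeki and Szabo (Brigadier).
Among Espinoza, Horvat, Delgado and Greco, by total federal service (higher first): Espinoza (26 years) before Horvat (11 years) before Delgado and Greco (10 years).
Delgado and Greco both have lineal number 938, so the next rule applies.
Among Delgado and Greco, alphabetically by surname: Delgado before Greco.
Mbeki and Szabo both have total federal service 23 years, so the next rule applies.
Mbeki and Szabo both have lineal number 503, so the next rule applies.
Among Mbeki and Szabo, alphabetically by surname: Mbeki before Szabo.
Full order: Espinoza, Horvat, Delgado, Greco, Yilmaz, Mbeki, Szabo.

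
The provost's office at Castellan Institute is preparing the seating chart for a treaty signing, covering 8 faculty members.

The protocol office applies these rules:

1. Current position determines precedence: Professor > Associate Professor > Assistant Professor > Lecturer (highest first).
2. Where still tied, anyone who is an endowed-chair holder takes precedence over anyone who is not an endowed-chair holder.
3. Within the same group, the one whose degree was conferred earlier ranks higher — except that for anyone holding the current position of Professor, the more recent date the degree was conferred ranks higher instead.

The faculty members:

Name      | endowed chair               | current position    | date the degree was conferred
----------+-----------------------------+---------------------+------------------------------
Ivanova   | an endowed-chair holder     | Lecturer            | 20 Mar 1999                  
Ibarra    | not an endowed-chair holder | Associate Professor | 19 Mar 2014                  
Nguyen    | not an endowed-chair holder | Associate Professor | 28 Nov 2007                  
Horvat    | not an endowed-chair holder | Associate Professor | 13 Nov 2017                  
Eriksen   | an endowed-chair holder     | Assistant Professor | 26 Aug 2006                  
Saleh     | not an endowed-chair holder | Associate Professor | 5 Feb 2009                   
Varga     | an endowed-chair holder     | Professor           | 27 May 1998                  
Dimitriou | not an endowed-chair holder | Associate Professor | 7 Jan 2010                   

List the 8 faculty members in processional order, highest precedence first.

Varga, Nguyen, Saleh, Dimitriou, Ibarra, Horvat, Eriksen, Ivanova

By current position: Varga (Professor); then Nguyen, Saleh, Dimitriou, Ibarra and Horvat (Associate Professor); then Eriksen (Assistant Professor); then Ivanova (Lecturer).
Nguyen, Saleh, Dimitriou, Ibarra and Horvat are each not an endowed-chair holder, so the next rule applies.
Among Nguyen, Saleh, Dimitriou, Ibarra and Horvat, by date the degree was conferred (earlier first): Nguyen (28 Nov 2007) before Saleh (5 Feb 2009) before Dimitriou (7 Jan 2010) before Ibarra (19 Mar 2014) before Horvat (13 Nov 2017).
Full order: Varga, Nguyen, Saleh, Dimitriou, Ibarra, Horvat, Eriksen, Ivanova.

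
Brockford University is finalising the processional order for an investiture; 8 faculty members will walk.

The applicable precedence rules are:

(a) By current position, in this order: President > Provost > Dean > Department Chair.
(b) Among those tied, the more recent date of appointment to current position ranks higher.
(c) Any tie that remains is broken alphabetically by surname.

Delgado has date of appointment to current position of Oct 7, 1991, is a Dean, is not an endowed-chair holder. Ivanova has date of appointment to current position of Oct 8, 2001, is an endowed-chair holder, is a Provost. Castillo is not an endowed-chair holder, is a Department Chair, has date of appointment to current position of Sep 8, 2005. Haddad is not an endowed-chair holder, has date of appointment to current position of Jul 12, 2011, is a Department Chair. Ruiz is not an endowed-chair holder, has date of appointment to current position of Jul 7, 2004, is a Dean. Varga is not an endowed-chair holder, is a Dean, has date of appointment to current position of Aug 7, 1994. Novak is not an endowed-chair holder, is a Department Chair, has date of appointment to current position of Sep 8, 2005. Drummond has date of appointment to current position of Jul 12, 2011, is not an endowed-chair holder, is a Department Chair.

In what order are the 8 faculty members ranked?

Ivanova, Ruiz, Varga, Delgado, Drummond, Haddad, Castillo, Novak

By current position: Ivanova (Provost); then Ruiz, Varga and Delgado (Dean); then Drummond, Haddad, Castillo and Novak (Department Chair).
Among Ruiz, Varga and Delgado, by date of appointment to current position (later first): Ruiz (Jul 7, 2004) before Varga (Aug 7, 1994) before Delgado (Oct 7, 1991).
Among Drummond, Haddad, Castillo and Novak, by date of appointment to current position (later first): Drummond and Haddad (Jul 12, 2011) before Castillo and Novak (Sep 8, 2005).
Among Drummond and Haddad, alphabetically by surname: Drummond before Haddad.
Among Castillo and Novak, alphabetically by surname: Castillo before Novak.
Full order: Ivanova, Ruiz, Varga, Delgado, Drummond, Haddad, Castillo, Novak.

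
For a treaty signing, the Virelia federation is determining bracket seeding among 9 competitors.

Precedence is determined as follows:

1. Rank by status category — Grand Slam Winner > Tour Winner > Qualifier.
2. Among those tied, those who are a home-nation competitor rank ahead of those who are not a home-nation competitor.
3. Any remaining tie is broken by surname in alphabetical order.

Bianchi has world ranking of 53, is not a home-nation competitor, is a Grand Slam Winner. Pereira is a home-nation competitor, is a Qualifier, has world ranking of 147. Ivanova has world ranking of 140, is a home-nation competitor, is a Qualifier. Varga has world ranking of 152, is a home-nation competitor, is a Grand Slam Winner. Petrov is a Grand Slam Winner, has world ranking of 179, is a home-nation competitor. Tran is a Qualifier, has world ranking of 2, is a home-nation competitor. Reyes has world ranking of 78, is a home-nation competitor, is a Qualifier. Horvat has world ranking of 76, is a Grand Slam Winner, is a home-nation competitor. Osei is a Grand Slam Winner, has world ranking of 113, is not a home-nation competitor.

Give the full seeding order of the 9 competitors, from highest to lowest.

By status category: Horvat, Petrov, Varga, Bianchi and Osei (Grand Slam Winner); then Ivanova, Pereira, Reyes and Tran (Qualifier).
Among Horvat, Petrov, Varga, Bianchi and Osei, a home-nation competitor before not a home-nation competitor: Horvat, Petrov and Varga (a home-nation competitor) before Bianchi and Osei (not a home-nation competitor).
Among Horvat, Petrov and Varga, alphabetically by surname: Horvat before Petrov before Varga.
Among Bianchi and Osei, alphabetically by surname: Bianchi before Osei.
Ivanova, Pereira, Reyes and Tran are each a home-nation competitor, so the next rule applies.
Among Ivanova, Pereira, Reyes and Tran, alphabetically by surname: Ivanova before Pereira before Reyes before Tran.
Full order: Horvat, Petrov, Varga, Bianchi, Osei, Ivanova, Pereira, Reyes, Tran.

Horvat, Petrov, Varga, Bianchi, Osei, Ivanova, Pereira, Reyes, Tran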